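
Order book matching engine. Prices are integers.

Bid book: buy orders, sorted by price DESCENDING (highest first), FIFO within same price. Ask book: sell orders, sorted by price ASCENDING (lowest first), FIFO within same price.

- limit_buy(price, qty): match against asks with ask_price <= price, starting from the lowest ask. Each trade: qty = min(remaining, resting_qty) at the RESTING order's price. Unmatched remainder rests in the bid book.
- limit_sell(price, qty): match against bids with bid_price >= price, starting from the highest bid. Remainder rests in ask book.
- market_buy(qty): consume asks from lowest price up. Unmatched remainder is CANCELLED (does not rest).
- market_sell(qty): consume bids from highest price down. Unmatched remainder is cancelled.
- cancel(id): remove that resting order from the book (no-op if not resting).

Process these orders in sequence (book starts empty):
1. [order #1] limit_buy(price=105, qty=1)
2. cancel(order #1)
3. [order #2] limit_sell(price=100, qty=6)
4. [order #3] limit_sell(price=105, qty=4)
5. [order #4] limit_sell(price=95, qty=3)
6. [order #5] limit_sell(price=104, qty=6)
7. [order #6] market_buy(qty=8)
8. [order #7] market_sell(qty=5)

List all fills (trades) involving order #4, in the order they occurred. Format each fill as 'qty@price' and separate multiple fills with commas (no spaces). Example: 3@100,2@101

Answer: 3@95

Derivation:
After op 1 [order #1] limit_buy(price=105, qty=1): fills=none; bids=[#1:1@105] asks=[-]
After op 2 cancel(order #1): fills=none; bids=[-] asks=[-]
After op 3 [order #2] limit_sell(price=100, qty=6): fills=none; bids=[-] asks=[#2:6@100]
After op 4 [order #3] limit_sell(price=105, qty=4): fills=none; bids=[-] asks=[#2:6@100 #3:4@105]
After op 5 [order #4] limit_sell(price=95, qty=3): fills=none; bids=[-] asks=[#4:3@95 #2:6@100 #3:4@105]
After op 6 [order #5] limit_sell(price=104, qty=6): fills=none; bids=[-] asks=[#4:3@95 #2:6@100 #5:6@104 #3:4@105]
After op 7 [order #6] market_buy(qty=8): fills=#6x#4:3@95 #6x#2:5@100; bids=[-] asks=[#2:1@100 #5:6@104 #3:4@105]
After op 8 [order #7] market_sell(qty=5): fills=none; bids=[-] asks=[#2:1@100 #5:6@104 #3:4@105]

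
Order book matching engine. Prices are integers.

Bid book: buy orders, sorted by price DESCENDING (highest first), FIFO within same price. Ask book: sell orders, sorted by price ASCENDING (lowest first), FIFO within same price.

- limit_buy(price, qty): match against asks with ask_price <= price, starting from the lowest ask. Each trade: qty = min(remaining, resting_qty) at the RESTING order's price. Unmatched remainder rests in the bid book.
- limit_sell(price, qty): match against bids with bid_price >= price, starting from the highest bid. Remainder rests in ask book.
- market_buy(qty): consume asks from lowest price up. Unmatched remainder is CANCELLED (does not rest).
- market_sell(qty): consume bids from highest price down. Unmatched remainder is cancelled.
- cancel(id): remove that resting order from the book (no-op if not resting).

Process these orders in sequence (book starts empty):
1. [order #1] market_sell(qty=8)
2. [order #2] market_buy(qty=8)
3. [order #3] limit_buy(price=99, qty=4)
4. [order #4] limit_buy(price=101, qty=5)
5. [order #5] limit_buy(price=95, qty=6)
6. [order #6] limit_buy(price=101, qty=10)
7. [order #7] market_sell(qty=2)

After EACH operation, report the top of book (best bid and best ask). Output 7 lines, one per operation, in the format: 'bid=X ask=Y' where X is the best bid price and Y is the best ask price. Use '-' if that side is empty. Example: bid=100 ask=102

After op 1 [order #1] market_sell(qty=8): fills=none; bids=[-] asks=[-]
After op 2 [order #2] market_buy(qty=8): fills=none; bids=[-] asks=[-]
After op 3 [order #3] limit_buy(price=99, qty=4): fills=none; bids=[#3:4@99] asks=[-]
After op 4 [order #4] limit_buy(price=101, qty=5): fills=none; bids=[#4:5@101 #3:4@99] asks=[-]
After op 5 [order #5] limit_buy(price=95, qty=6): fills=none; bids=[#4:5@101 #3:4@99 #5:6@95] asks=[-]
After op 6 [order #6] limit_buy(price=101, qty=10): fills=none; bids=[#4:5@101 #6:10@101 #3:4@99 #5:6@95] asks=[-]
After op 7 [order #7] market_sell(qty=2): fills=#4x#7:2@101; bids=[#4:3@101 #6:10@101 #3:4@99 #5:6@95] asks=[-]

Answer: bid=- ask=-
bid=- ask=-
bid=99 ask=-
bid=101 ask=-
bid=101 ask=-
bid=101 ask=-
bid=101 ask=-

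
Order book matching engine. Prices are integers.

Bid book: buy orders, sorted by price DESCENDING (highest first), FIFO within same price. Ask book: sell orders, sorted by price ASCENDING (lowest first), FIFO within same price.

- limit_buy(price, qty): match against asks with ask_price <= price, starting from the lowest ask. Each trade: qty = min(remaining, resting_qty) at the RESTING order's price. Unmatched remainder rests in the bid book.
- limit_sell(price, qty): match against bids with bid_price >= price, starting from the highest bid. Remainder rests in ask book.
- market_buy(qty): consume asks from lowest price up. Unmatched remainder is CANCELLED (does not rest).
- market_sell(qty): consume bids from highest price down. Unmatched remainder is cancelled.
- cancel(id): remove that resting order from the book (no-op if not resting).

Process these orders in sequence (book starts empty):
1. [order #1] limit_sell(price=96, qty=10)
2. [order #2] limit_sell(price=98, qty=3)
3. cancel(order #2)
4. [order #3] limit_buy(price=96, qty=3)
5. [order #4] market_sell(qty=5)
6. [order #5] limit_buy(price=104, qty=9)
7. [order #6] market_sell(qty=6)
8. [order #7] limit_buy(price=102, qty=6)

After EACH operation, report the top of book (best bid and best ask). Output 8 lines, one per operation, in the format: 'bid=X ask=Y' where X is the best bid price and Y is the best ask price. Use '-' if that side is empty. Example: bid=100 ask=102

After op 1 [order #1] limit_sell(price=96, qty=10): fills=none; bids=[-] asks=[#1:10@96]
After op 2 [order #2] limit_sell(price=98, qty=3): fills=none; bids=[-] asks=[#1:10@96 #2:3@98]
After op 3 cancel(order #2): fills=none; bids=[-] asks=[#1:10@96]
After op 4 [order #3] limit_buy(price=96, qty=3): fills=#3x#1:3@96; bids=[-] asks=[#1:7@96]
After op 5 [order #4] market_sell(qty=5): fills=none; bids=[-] asks=[#1:7@96]
After op 6 [order #5] limit_buy(price=104, qty=9): fills=#5x#1:7@96; bids=[#5:2@104] asks=[-]
After op 7 [order #6] market_sell(qty=6): fills=#5x#6:2@104; bids=[-] asks=[-]
After op 8 [order #7] limit_buy(price=102, qty=6): fills=none; bids=[#7:6@102] asks=[-]

Answer: bid=- ask=96
bid=- ask=96
bid=- ask=96
bid=- ask=96
bid=- ask=96
bid=104 ask=-
bid=- ask=-
bid=102 ask=-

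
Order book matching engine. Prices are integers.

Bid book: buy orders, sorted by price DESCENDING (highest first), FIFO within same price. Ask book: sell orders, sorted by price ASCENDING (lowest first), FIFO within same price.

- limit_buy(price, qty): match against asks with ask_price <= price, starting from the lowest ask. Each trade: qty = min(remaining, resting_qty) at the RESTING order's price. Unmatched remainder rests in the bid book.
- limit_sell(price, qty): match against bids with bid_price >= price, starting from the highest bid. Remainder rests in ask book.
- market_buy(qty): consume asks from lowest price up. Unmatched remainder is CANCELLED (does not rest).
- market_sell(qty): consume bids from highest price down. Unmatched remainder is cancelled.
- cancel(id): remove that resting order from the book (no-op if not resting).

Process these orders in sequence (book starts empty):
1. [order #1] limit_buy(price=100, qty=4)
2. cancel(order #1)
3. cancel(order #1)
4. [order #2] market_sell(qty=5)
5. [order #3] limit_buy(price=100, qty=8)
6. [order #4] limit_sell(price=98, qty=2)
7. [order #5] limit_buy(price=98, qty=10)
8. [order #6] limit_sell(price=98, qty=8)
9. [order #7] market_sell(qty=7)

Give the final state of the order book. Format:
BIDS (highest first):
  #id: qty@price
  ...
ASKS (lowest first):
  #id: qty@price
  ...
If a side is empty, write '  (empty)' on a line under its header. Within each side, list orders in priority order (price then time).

After op 1 [order #1] limit_buy(price=100, qty=4): fills=none; bids=[#1:4@100] asks=[-]
After op 2 cancel(order #1): fills=none; bids=[-] asks=[-]
After op 3 cancel(order #1): fills=none; bids=[-] asks=[-]
After op 4 [order #2] market_sell(qty=5): fills=none; bids=[-] asks=[-]
After op 5 [order #3] limit_buy(price=100, qty=8): fills=none; bids=[#3:8@100] asks=[-]
After op 6 [order #4] limit_sell(price=98, qty=2): fills=#3x#4:2@100; bids=[#3:6@100] asks=[-]
After op 7 [order #5] limit_buy(price=98, qty=10): fills=none; bids=[#3:6@100 #5:10@98] asks=[-]
After op 8 [order #6] limit_sell(price=98, qty=8): fills=#3x#6:6@100 #5x#6:2@98; bids=[#5:8@98] asks=[-]
After op 9 [order #7] market_sell(qty=7): fills=#5x#7:7@98; bids=[#5:1@98] asks=[-]

Answer: BIDS (highest first):
  #5: 1@98
ASKS (lowest first):
  (empty)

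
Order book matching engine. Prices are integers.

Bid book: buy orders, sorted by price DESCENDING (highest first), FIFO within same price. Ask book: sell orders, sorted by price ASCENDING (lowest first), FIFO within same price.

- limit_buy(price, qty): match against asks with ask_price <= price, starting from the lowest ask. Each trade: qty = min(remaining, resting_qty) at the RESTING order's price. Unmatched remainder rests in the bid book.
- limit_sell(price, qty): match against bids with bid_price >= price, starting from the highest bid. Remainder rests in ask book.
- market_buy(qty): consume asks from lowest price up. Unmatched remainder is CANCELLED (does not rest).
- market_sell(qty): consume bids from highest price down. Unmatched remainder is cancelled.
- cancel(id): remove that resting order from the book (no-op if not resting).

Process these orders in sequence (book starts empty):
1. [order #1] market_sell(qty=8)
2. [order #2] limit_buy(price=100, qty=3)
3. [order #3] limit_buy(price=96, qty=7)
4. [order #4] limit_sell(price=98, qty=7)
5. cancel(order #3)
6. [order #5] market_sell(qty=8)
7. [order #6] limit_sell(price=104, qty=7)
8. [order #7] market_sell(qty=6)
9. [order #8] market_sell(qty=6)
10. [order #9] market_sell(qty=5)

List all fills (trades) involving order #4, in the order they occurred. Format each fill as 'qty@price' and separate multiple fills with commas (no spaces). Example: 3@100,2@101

After op 1 [order #1] market_sell(qty=8): fills=none; bids=[-] asks=[-]
After op 2 [order #2] limit_buy(price=100, qty=3): fills=none; bids=[#2:3@100] asks=[-]
After op 3 [order #3] limit_buy(price=96, qty=7): fills=none; bids=[#2:3@100 #3:7@96] asks=[-]
After op 4 [order #4] limit_sell(price=98, qty=7): fills=#2x#4:3@100; bids=[#3:7@96] asks=[#4:4@98]
After op 5 cancel(order #3): fills=none; bids=[-] asks=[#4:4@98]
After op 6 [order #5] market_sell(qty=8): fills=none; bids=[-] asks=[#4:4@98]
After op 7 [order #6] limit_sell(price=104, qty=7): fills=none; bids=[-] asks=[#4:4@98 #6:7@104]
After op 8 [order #7] market_sell(qty=6): fills=none; bids=[-] asks=[#4:4@98 #6:7@104]
After op 9 [order #8] market_sell(qty=6): fills=none; bids=[-] asks=[#4:4@98 #6:7@104]
After op 10 [order #9] market_sell(qty=5): fills=none; bids=[-] asks=[#4:4@98 #6:7@104]

Answer: 3@100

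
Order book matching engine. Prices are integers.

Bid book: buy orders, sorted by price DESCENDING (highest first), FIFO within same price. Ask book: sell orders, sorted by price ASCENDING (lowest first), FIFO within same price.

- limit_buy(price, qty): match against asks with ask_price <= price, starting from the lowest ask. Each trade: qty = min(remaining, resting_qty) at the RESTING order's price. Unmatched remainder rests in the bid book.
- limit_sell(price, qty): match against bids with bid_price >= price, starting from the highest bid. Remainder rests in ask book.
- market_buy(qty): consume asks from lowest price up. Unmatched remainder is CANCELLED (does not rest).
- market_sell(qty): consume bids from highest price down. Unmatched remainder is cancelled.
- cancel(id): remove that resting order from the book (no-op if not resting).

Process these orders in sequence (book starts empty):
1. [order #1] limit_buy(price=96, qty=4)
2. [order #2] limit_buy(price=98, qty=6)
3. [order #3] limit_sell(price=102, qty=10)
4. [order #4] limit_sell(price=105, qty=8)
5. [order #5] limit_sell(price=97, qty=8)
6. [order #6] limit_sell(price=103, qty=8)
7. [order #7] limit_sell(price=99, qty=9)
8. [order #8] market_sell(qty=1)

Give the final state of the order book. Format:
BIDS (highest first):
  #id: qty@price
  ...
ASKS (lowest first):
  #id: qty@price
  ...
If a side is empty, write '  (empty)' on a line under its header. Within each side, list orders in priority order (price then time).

After op 1 [order #1] limit_buy(price=96, qty=4): fills=none; bids=[#1:4@96] asks=[-]
After op 2 [order #2] limit_buy(price=98, qty=6): fills=none; bids=[#2:6@98 #1:4@96] asks=[-]
After op 3 [order #3] limit_sell(price=102, qty=10): fills=none; bids=[#2:6@98 #1:4@96] asks=[#3:10@102]
After op 4 [order #4] limit_sell(price=105, qty=8): fills=none; bids=[#2:6@98 #1:4@96] asks=[#3:10@102 #4:8@105]
After op 5 [order #5] limit_sell(price=97, qty=8): fills=#2x#5:6@98; bids=[#1:4@96] asks=[#5:2@97 #3:10@102 #4:8@105]
After op 6 [order #6] limit_sell(price=103, qty=8): fills=none; bids=[#1:4@96] asks=[#5:2@97 #3:10@102 #6:8@103 #4:8@105]
After op 7 [order #7] limit_sell(price=99, qty=9): fills=none; bids=[#1:4@96] asks=[#5:2@97 #7:9@99 #3:10@102 #6:8@103 #4:8@105]
After op 8 [order #8] market_sell(qty=1): fills=#1x#8:1@96; bids=[#1:3@96] asks=[#5:2@97 #7:9@99 #3:10@102 #6:8@103 #4:8@105]

Answer: BIDS (highest first):
  #1: 3@96
ASKS (lowest first):
  #5: 2@97
  #7: 9@99
  #3: 10@102
  #6: 8@103
  #4: 8@105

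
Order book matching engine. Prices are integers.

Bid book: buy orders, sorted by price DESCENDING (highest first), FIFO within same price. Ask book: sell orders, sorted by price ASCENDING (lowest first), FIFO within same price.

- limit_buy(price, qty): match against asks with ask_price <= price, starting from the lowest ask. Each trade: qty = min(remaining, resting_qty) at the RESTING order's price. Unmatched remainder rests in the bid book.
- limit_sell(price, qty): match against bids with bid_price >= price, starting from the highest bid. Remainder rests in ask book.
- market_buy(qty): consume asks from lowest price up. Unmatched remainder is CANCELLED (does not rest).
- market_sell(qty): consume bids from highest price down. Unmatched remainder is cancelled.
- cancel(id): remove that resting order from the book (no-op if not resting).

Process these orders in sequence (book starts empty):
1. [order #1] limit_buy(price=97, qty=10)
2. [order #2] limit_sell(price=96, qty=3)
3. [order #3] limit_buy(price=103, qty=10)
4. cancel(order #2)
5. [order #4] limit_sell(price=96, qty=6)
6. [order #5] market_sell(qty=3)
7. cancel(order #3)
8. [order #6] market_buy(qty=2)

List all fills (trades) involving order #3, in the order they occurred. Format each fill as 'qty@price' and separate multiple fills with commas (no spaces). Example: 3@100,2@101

Answer: 6@103,3@103

Derivation:
After op 1 [order #1] limit_buy(price=97, qty=10): fills=none; bids=[#1:10@97] asks=[-]
After op 2 [order #2] limit_sell(price=96, qty=3): fills=#1x#2:3@97; bids=[#1:7@97] asks=[-]
After op 3 [order #3] limit_buy(price=103, qty=10): fills=none; bids=[#3:10@103 #1:7@97] asks=[-]
After op 4 cancel(order #2): fills=none; bids=[#3:10@103 #1:7@97] asks=[-]
After op 5 [order #4] limit_sell(price=96, qty=6): fills=#3x#4:6@103; bids=[#3:4@103 #1:7@97] asks=[-]
After op 6 [order #5] market_sell(qty=3): fills=#3x#5:3@103; bids=[#3:1@103 #1:7@97] asks=[-]
After op 7 cancel(order #3): fills=none; bids=[#1:7@97] asks=[-]
After op 8 [order #6] market_buy(qty=2): fills=none; bids=[#1:7@97] asks=[-]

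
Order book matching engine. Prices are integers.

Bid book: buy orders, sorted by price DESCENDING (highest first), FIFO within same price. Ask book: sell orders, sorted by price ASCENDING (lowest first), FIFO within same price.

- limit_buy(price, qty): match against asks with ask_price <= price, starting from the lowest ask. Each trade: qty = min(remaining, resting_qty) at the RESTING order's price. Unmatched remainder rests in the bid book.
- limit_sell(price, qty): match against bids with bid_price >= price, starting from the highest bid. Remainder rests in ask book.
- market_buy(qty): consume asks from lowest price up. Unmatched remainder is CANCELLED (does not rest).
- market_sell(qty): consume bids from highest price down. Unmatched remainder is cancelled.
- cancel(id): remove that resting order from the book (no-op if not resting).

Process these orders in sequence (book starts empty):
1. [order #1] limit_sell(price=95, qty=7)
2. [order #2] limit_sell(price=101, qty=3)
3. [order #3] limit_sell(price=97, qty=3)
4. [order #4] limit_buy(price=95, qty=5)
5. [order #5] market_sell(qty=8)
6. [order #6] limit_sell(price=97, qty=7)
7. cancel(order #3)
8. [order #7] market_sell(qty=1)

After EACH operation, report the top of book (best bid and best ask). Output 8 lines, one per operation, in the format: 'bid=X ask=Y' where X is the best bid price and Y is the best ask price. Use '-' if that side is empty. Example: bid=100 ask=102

Answer: bid=- ask=95
bid=- ask=95
bid=- ask=95
bid=- ask=95
bid=- ask=95
bid=- ask=95
bid=- ask=95
bid=- ask=95

Derivation:
After op 1 [order #1] limit_sell(price=95, qty=7): fills=none; bids=[-] asks=[#1:7@95]
After op 2 [order #2] limit_sell(price=101, qty=3): fills=none; bids=[-] asks=[#1:7@95 #2:3@101]
After op 3 [order #3] limit_sell(price=97, qty=3): fills=none; bids=[-] asks=[#1:7@95 #3:3@97 #2:3@101]
After op 4 [order #4] limit_buy(price=95, qty=5): fills=#4x#1:5@95; bids=[-] asks=[#1:2@95 #3:3@97 #2:3@101]
After op 5 [order #5] market_sell(qty=8): fills=none; bids=[-] asks=[#1:2@95 #3:3@97 #2:3@101]
After op 6 [order #6] limit_sell(price=97, qty=7): fills=none; bids=[-] asks=[#1:2@95 #3:3@97 #6:7@97 #2:3@101]
After op 7 cancel(order #3): fills=none; bids=[-] asks=[#1:2@95 #6:7@97 #2:3@101]
After op 8 [order #7] market_sell(qty=1): fills=none; bids=[-] asks=[#1:2@95 #6:7@97 #2:3@101]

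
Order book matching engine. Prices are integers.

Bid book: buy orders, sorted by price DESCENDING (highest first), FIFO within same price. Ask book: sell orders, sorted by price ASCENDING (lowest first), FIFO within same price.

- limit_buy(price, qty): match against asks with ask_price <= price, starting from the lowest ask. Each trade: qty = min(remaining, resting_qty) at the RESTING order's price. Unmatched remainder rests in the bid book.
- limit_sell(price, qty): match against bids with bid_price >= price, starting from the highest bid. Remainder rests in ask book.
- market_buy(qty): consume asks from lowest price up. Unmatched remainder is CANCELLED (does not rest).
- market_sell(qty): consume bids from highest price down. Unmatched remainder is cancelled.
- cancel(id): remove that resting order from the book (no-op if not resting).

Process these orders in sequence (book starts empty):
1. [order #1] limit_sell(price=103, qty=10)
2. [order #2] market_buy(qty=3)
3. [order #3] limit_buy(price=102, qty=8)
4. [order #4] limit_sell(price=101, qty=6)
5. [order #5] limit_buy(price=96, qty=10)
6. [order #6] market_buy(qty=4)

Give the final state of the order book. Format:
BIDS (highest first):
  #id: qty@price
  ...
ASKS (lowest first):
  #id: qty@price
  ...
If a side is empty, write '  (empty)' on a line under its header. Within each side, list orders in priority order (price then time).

After op 1 [order #1] limit_sell(price=103, qty=10): fills=none; bids=[-] asks=[#1:10@103]
After op 2 [order #2] market_buy(qty=3): fills=#2x#1:3@103; bids=[-] asks=[#1:7@103]
After op 3 [order #3] limit_buy(price=102, qty=8): fills=none; bids=[#3:8@102] asks=[#1:7@103]
After op 4 [order #4] limit_sell(price=101, qty=6): fills=#3x#4:6@102; bids=[#3:2@102] asks=[#1:7@103]
After op 5 [order #5] limit_buy(price=96, qty=10): fills=none; bids=[#3:2@102 #5:10@96] asks=[#1:7@103]
After op 6 [order #6] market_buy(qty=4): fills=#6x#1:4@103; bids=[#3:2@102 #5:10@96] asks=[#1:3@103]

Answer: BIDS (highest first):
  #3: 2@102
  #5: 10@96
ASKS (lowest first):
  #1: 3@103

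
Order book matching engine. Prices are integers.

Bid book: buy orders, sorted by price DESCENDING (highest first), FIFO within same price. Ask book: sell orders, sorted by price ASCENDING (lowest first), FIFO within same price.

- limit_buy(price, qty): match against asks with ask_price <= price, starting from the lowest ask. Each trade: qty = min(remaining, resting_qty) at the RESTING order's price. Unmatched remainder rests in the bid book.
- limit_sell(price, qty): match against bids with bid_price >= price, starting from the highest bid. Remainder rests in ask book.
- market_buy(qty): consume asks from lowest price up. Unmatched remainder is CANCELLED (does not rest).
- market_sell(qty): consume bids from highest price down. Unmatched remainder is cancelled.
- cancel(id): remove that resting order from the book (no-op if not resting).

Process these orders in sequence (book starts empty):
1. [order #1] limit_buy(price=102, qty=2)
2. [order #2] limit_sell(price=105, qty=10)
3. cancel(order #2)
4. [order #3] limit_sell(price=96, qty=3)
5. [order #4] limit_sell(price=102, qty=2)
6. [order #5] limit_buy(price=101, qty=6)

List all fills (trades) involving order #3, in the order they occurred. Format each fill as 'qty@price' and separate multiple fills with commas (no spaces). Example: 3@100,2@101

Answer: 2@102,1@96

Derivation:
After op 1 [order #1] limit_buy(price=102, qty=2): fills=none; bids=[#1:2@102] asks=[-]
After op 2 [order #2] limit_sell(price=105, qty=10): fills=none; bids=[#1:2@102] asks=[#2:10@105]
After op 3 cancel(order #2): fills=none; bids=[#1:2@102] asks=[-]
After op 4 [order #3] limit_sell(price=96, qty=3): fills=#1x#3:2@102; bids=[-] asks=[#3:1@96]
After op 5 [order #4] limit_sell(price=102, qty=2): fills=none; bids=[-] asks=[#3:1@96 #4:2@102]
After op 6 [order #5] limit_buy(price=101, qty=6): fills=#5x#3:1@96; bids=[#5:5@101] asks=[#4:2@102]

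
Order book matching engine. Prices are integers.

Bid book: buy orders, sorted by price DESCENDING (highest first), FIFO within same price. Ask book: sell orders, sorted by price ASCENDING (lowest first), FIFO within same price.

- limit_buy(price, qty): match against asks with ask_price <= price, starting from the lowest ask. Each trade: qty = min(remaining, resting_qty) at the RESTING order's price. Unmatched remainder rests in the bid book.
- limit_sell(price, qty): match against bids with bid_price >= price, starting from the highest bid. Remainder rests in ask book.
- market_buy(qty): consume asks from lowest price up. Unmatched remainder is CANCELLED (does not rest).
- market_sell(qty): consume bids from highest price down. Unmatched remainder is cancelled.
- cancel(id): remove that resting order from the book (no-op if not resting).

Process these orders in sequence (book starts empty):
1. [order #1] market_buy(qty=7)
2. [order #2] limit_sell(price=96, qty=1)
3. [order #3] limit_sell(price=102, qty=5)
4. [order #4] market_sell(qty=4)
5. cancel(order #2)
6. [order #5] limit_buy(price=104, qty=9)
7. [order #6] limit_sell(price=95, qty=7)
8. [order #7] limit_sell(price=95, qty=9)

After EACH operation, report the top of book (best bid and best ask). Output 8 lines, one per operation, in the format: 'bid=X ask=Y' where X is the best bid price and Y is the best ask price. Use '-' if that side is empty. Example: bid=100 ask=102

Answer: bid=- ask=-
bid=- ask=96
bid=- ask=96
bid=- ask=96
bid=- ask=102
bid=104 ask=-
bid=- ask=95
bid=- ask=95

Derivation:
After op 1 [order #1] market_buy(qty=7): fills=none; bids=[-] asks=[-]
After op 2 [order #2] limit_sell(price=96, qty=1): fills=none; bids=[-] asks=[#2:1@96]
After op 3 [order #3] limit_sell(price=102, qty=5): fills=none; bids=[-] asks=[#2:1@96 #3:5@102]
After op 4 [order #4] market_sell(qty=4): fills=none; bids=[-] asks=[#2:1@96 #3:5@102]
After op 5 cancel(order #2): fills=none; bids=[-] asks=[#3:5@102]
After op 6 [order #5] limit_buy(price=104, qty=9): fills=#5x#3:5@102; bids=[#5:4@104] asks=[-]
After op 7 [order #6] limit_sell(price=95, qty=7): fills=#5x#6:4@104; bids=[-] asks=[#6:3@95]
After op 8 [order #7] limit_sell(price=95, qty=9): fills=none; bids=[-] asks=[#6:3@95 #7:9@95]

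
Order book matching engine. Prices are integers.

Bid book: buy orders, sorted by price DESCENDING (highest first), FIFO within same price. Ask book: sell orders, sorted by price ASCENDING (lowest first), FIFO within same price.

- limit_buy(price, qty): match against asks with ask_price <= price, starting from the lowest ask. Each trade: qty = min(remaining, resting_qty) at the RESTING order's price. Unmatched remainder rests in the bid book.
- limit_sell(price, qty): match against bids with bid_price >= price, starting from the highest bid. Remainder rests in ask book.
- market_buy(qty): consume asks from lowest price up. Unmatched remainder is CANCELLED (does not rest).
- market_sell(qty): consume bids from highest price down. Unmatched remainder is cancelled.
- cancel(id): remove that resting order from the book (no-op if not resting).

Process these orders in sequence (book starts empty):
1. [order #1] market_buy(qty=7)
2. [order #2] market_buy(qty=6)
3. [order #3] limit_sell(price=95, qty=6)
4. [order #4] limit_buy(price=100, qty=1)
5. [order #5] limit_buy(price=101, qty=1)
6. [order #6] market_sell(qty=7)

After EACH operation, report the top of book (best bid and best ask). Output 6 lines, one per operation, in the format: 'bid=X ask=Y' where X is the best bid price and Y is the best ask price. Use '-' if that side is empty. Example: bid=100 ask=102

Answer: bid=- ask=-
bid=- ask=-
bid=- ask=95
bid=- ask=95
bid=- ask=95
bid=- ask=95

Derivation:
After op 1 [order #1] market_buy(qty=7): fills=none; bids=[-] asks=[-]
After op 2 [order #2] market_buy(qty=6): fills=none; bids=[-] asks=[-]
After op 3 [order #3] limit_sell(price=95, qty=6): fills=none; bids=[-] asks=[#3:6@95]
After op 4 [order #4] limit_buy(price=100, qty=1): fills=#4x#3:1@95; bids=[-] asks=[#3:5@95]
After op 5 [order #5] limit_buy(price=101, qty=1): fills=#5x#3:1@95; bids=[-] asks=[#3:4@95]
After op 6 [order #6] market_sell(qty=7): fills=none; bids=[-] asks=[#3:4@95]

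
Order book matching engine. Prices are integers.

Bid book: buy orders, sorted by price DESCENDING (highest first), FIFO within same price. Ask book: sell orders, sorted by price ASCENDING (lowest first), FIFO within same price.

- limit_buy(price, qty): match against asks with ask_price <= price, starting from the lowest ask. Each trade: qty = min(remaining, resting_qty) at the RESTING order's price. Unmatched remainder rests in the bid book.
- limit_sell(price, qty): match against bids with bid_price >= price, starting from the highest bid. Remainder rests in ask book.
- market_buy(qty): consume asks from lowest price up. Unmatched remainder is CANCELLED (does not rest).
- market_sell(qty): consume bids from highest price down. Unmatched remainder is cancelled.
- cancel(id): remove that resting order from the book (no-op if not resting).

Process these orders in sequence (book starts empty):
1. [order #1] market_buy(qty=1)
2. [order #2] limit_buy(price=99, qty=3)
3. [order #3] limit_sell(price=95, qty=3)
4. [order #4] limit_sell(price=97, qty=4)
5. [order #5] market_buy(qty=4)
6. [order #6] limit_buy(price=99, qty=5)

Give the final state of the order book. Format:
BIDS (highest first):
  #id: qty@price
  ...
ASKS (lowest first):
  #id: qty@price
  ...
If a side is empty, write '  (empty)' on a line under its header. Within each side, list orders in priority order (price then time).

After op 1 [order #1] market_buy(qty=1): fills=none; bids=[-] asks=[-]
After op 2 [order #2] limit_buy(price=99, qty=3): fills=none; bids=[#2:3@99] asks=[-]
After op 3 [order #3] limit_sell(price=95, qty=3): fills=#2x#3:3@99; bids=[-] asks=[-]
After op 4 [order #4] limit_sell(price=97, qty=4): fills=none; bids=[-] asks=[#4:4@97]
After op 5 [order #5] market_buy(qty=4): fills=#5x#4:4@97; bids=[-] asks=[-]
After op 6 [order #6] limit_buy(price=99, qty=5): fills=none; bids=[#6:5@99] asks=[-]

Answer: BIDS (highest first):
  #6: 5@99
ASKS (lowest first):
  (empty)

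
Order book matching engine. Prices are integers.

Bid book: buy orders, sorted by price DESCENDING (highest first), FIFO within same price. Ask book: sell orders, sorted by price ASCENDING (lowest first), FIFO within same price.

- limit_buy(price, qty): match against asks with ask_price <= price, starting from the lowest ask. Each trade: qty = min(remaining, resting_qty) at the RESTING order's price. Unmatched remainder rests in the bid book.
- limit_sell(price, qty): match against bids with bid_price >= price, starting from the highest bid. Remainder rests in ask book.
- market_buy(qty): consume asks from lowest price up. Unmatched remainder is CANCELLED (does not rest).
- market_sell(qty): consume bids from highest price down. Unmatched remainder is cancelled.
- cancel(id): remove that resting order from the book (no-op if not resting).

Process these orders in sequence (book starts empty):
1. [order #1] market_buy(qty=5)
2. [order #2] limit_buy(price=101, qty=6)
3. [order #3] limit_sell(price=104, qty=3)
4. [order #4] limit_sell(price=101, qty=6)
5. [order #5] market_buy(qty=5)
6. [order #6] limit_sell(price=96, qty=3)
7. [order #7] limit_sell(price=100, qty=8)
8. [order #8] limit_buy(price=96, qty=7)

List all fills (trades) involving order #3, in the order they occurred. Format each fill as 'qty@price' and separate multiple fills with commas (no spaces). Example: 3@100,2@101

Answer: 3@104

Derivation:
After op 1 [order #1] market_buy(qty=5): fills=none; bids=[-] asks=[-]
After op 2 [order #2] limit_buy(price=101, qty=6): fills=none; bids=[#2:6@101] asks=[-]
After op 3 [order #3] limit_sell(price=104, qty=3): fills=none; bids=[#2:6@101] asks=[#3:3@104]
After op 4 [order #4] limit_sell(price=101, qty=6): fills=#2x#4:6@101; bids=[-] asks=[#3:3@104]
After op 5 [order #5] market_buy(qty=5): fills=#5x#3:3@104; bids=[-] asks=[-]
After op 6 [order #6] limit_sell(price=96, qty=3): fills=none; bids=[-] asks=[#6:3@96]
After op 7 [order #7] limit_sell(price=100, qty=8): fills=none; bids=[-] asks=[#6:3@96 #7:8@100]
After op 8 [order #8] limit_buy(price=96, qty=7): fills=#8x#6:3@96; bids=[#8:4@96] asks=[#7:8@100]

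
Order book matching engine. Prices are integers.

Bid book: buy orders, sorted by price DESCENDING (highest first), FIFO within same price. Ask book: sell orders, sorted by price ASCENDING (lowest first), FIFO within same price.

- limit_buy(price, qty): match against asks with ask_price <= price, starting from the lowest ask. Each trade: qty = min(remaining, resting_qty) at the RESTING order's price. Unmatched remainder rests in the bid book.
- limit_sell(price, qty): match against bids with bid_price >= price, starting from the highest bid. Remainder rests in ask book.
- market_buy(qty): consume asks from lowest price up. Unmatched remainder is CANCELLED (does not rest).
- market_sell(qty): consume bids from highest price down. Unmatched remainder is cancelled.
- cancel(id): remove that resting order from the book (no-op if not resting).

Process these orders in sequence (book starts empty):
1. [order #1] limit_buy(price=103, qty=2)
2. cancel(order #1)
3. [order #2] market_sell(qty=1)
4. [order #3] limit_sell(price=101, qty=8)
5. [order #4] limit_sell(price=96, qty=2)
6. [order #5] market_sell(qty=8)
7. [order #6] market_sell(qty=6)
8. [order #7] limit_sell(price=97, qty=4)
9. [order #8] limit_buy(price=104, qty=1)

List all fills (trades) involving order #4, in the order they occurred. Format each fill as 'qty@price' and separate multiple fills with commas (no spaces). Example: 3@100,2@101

After op 1 [order #1] limit_buy(price=103, qty=2): fills=none; bids=[#1:2@103] asks=[-]
After op 2 cancel(order #1): fills=none; bids=[-] asks=[-]
After op 3 [order #2] market_sell(qty=1): fills=none; bids=[-] asks=[-]
After op 4 [order #3] limit_sell(price=101, qty=8): fills=none; bids=[-] asks=[#3:8@101]
After op 5 [order #4] limit_sell(price=96, qty=2): fills=none; bids=[-] asks=[#4:2@96 #3:8@101]
After op 6 [order #5] market_sell(qty=8): fills=none; bids=[-] asks=[#4:2@96 #3:8@101]
After op 7 [order #6] market_sell(qty=6): fills=none; bids=[-] asks=[#4:2@96 #3:8@101]
After op 8 [order #7] limit_sell(price=97, qty=4): fills=none; bids=[-] asks=[#4:2@96 #7:4@97 #3:8@101]
After op 9 [order #8] limit_buy(price=104, qty=1): fills=#8x#4:1@96; bids=[-] asks=[#4:1@96 #7:4@97 #3:8@101]

Answer: 1@96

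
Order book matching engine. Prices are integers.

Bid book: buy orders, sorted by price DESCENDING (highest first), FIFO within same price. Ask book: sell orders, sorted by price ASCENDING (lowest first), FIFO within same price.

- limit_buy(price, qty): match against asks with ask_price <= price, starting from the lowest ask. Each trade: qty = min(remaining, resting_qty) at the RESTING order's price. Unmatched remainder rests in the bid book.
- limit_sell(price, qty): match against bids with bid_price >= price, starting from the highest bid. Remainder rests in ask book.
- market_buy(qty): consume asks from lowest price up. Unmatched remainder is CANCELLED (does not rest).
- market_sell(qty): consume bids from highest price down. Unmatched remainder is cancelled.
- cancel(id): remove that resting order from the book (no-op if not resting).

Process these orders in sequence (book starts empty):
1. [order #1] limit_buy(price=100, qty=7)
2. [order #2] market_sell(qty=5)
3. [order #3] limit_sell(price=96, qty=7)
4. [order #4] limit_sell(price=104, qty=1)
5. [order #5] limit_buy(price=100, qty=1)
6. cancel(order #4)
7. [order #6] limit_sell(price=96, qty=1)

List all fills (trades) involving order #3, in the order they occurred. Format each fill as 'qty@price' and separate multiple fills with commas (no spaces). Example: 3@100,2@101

Answer: 2@100,1@96

Derivation:
After op 1 [order #1] limit_buy(price=100, qty=7): fills=none; bids=[#1:7@100] asks=[-]
After op 2 [order #2] market_sell(qty=5): fills=#1x#2:5@100; bids=[#1:2@100] asks=[-]
After op 3 [order #3] limit_sell(price=96, qty=7): fills=#1x#3:2@100; bids=[-] asks=[#3:5@96]
After op 4 [order #4] limit_sell(price=104, qty=1): fills=none; bids=[-] asks=[#3:5@96 #4:1@104]
After op 5 [order #5] limit_buy(price=100, qty=1): fills=#5x#3:1@96; bids=[-] asks=[#3:4@96 #4:1@104]
After op 6 cancel(order #4): fills=none; bids=[-] asks=[#3:4@96]
After op 7 [order #6] limit_sell(price=96, qty=1): fills=none; bids=[-] asks=[#3:4@96 #6:1@96]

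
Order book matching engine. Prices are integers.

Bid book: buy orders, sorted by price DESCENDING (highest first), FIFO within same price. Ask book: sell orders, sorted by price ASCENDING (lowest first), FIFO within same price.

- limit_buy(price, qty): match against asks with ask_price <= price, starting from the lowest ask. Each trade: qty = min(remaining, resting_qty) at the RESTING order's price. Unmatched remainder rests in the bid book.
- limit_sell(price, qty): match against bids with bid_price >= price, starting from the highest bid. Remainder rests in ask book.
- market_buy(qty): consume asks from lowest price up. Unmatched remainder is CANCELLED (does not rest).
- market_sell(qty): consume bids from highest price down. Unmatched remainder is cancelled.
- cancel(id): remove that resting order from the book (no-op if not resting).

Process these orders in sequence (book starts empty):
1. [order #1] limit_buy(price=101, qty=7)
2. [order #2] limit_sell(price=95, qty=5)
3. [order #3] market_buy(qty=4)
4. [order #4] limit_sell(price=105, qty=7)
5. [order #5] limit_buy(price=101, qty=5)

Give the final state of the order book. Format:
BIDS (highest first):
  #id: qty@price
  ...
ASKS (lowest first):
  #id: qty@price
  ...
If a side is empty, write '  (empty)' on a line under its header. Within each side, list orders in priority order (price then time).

Answer: BIDS (highest first):
  #1: 2@101
  #5: 5@101
ASKS (lowest first):
  #4: 7@105

Derivation:
After op 1 [order #1] limit_buy(price=101, qty=7): fills=none; bids=[#1:7@101] asks=[-]
After op 2 [order #2] limit_sell(price=95, qty=5): fills=#1x#2:5@101; bids=[#1:2@101] asks=[-]
After op 3 [order #3] market_buy(qty=4): fills=none; bids=[#1:2@101] asks=[-]
After op 4 [order #4] limit_sell(price=105, qty=7): fills=none; bids=[#1:2@101] asks=[#4:7@105]
After op 5 [order #5] limit_buy(price=101, qty=5): fills=none; bids=[#1:2@101 #5:5@101] asks=[#4:7@105]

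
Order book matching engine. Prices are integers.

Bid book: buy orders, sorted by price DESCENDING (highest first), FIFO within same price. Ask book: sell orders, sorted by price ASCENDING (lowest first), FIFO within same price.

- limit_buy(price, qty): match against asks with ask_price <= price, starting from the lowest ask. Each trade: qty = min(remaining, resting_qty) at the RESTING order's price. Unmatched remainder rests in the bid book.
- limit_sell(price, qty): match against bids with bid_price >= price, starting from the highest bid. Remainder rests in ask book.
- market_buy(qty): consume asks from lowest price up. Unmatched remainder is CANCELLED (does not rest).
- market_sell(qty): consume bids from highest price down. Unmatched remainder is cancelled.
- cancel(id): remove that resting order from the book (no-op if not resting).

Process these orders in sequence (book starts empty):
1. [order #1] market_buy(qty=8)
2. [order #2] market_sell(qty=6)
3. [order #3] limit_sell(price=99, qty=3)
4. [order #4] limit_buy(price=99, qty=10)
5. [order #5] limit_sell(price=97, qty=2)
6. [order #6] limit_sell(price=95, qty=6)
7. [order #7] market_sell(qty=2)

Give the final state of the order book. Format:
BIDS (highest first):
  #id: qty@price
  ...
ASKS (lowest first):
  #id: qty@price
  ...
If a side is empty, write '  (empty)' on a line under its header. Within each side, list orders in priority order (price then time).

After op 1 [order #1] market_buy(qty=8): fills=none; bids=[-] asks=[-]
After op 2 [order #2] market_sell(qty=6): fills=none; bids=[-] asks=[-]
After op 3 [order #3] limit_sell(price=99, qty=3): fills=none; bids=[-] asks=[#3:3@99]
After op 4 [order #4] limit_buy(price=99, qty=10): fills=#4x#3:3@99; bids=[#4:7@99] asks=[-]
After op 5 [order #5] limit_sell(price=97, qty=2): fills=#4x#5:2@99; bids=[#4:5@99] asks=[-]
After op 6 [order #6] limit_sell(price=95, qty=6): fills=#4x#6:5@99; bids=[-] asks=[#6:1@95]
After op 7 [order #7] market_sell(qty=2): fills=none; bids=[-] asks=[#6:1@95]

Answer: BIDS (highest first):
  (empty)
ASKS (lowest first):
  #6: 1@95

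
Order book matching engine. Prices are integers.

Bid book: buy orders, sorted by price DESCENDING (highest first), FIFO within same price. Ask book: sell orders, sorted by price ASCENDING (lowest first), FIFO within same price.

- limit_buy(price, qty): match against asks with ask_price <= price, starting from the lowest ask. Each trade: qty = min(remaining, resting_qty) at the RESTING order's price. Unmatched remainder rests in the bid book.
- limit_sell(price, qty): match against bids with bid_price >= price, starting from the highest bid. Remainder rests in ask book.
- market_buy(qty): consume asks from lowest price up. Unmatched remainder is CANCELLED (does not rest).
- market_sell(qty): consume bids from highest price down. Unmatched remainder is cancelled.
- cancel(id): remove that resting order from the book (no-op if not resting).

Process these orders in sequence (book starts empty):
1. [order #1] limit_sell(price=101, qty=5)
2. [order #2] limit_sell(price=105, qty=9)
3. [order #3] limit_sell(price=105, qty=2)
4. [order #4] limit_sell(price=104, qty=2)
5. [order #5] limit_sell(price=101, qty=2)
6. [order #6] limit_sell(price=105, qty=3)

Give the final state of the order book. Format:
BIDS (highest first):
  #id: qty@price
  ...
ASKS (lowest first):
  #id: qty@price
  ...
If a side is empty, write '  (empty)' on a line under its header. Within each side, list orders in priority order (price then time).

After op 1 [order #1] limit_sell(price=101, qty=5): fills=none; bids=[-] asks=[#1:5@101]
After op 2 [order #2] limit_sell(price=105, qty=9): fills=none; bids=[-] asks=[#1:5@101 #2:9@105]
After op 3 [order #3] limit_sell(price=105, qty=2): fills=none; bids=[-] asks=[#1:5@101 #2:9@105 #3:2@105]
After op 4 [order #4] limit_sell(price=104, qty=2): fills=none; bids=[-] asks=[#1:5@101 #4:2@104 #2:9@105 #3:2@105]
After op 5 [order #5] limit_sell(price=101, qty=2): fills=none; bids=[-] asks=[#1:5@101 #5:2@101 #4:2@104 #2:9@105 #3:2@105]
After op 6 [order #6] limit_sell(price=105, qty=3): fills=none; bids=[-] asks=[#1:5@101 #5:2@101 #4:2@104 #2:9@105 #3:2@105 #6:3@105]

Answer: BIDS (highest first):
  (empty)
ASKS (lowest first):
  #1: 5@101
  #5: 2@101
  #4: 2@104
  #2: 9@105
  #3: 2@105
  #6: 3@105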